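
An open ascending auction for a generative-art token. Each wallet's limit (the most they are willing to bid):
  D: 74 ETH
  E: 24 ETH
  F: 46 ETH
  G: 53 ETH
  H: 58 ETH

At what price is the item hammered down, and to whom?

Sorting limits: 74 (D) > 58 (H) > 53 (G) > 46 (F) > 24 (E)
H is the last rival to drop out, at 58 ETH; D remains and wins at that price.

D wins at 58 ETH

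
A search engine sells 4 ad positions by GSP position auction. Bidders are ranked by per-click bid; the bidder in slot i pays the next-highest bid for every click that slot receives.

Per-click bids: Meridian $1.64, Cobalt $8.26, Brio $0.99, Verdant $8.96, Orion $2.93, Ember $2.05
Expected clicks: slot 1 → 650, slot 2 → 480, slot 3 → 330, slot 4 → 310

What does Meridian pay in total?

Ranked by bid: $8.96 (Verdant) > $8.26 (Cobalt) > $2.93 (Orion) > $2.05 (Ember) > $1.64 (Meridian) > …
Meridian ranks below slot 4 → no slot, pays nothing.

Meridian pays $0.00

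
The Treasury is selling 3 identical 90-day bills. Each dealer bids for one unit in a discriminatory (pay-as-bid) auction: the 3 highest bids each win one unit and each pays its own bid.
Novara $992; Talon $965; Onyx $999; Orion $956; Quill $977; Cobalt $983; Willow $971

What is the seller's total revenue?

Total revenue: $2,974

Sorting: 999 (Onyx), 992 (Novara), 983 (Cobalt), 977 (Quill), 971 (Willow), …
Top 3: Onyx, Novara, Cobalt.
Total revenue = 999 + 992 + 983 = $2,974.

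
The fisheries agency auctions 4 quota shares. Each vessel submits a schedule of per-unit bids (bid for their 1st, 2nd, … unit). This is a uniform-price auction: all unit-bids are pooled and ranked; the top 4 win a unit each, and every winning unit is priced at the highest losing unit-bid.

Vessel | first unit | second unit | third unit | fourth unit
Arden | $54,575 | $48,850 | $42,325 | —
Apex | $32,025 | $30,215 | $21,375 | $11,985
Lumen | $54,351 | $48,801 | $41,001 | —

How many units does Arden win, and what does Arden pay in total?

Pooled unit-bids ranked (top 4): 54,575 (Arden-1), 54,351 (Lumen-1), 48,850 (Arden-2), 48,801 (Lumen-2)
Highest rejected unit-bid = $42,325.
Arden wins 2 unit(s) at $42,325 each.

Arden: 2 units, pays $84,650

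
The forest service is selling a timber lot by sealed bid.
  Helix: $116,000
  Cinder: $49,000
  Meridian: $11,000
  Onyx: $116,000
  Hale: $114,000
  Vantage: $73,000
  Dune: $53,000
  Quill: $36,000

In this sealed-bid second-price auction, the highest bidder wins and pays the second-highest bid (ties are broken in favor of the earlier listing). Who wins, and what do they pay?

Helix pays $116,000

Bids in order: 116,000 (Helix) > 116,000 (Onyx) > 114,000 (Hale) > 73,000 (Vantage) > 53,000 (Dune) > 49,000 (Cinder) > …
Helix and Onyx tie at $116,000; tie-break gives it to Helix.
Helix is highest; pays the second-highest bid, $116,000.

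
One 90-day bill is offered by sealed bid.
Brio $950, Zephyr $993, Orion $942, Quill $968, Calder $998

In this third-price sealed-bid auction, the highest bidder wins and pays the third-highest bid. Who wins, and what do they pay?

Calder pays $968

Third-price sealed-bid auction: the highest bidder wins and pays the third-highest bid.
Bids ranked: 998 (Calder) > 993 (Zephyr) > 968 (Quill) > 950 (Brio) > 942 (Orion)
Calder wins; payment is bid #3 in the ranking = $968.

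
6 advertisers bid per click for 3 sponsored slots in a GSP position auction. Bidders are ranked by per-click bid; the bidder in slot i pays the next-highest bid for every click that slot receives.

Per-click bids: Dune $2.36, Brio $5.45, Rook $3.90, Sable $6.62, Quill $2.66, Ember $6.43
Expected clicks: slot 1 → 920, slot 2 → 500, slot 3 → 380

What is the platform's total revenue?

Ranked by bid: $6.62 (Sable) > $6.43 (Ember) > $5.45 (Brio) > $3.90 (Rook) > …
Slot 1: Sable pays $6.43 × 920 = $5915.60
Slot 2: Ember pays $5.45 × 500 = $2725.00
Slot 3: Brio pays $3.90 × 380 = $1482.00
Total = $10122.60

Total revenue: $10122.60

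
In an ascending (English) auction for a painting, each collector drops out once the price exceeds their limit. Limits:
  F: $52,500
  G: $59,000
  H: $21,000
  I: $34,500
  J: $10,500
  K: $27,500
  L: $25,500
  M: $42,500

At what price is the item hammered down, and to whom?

G wins at $52,500

Ascending (English) auction: the price rises until one bidder remains; the winner pays the price at which the last rival dropped out.
Limits ranked: 59,000 (G) > 52,500 (F) > 42,500 (M) > 34,500 (I) > 27,500 (K) > 25,500 (L) > …
F is the last rival to drop out, at $52,500; G remains and wins at that price.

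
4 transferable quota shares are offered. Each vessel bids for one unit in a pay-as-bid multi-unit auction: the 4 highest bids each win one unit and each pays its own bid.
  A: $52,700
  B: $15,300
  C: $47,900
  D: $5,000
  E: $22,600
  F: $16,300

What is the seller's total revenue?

Bids ranked high→low: 52,700 (A), 47,900 (C), 22,600 (E), 16,300 (F), 15,300 (B), 5,000 (D)
Top 4: A, C, E, F.
Total revenue = 52,700 + 47,900 + 22,600 + 16,300 = $139,500.

Total revenue: $139,500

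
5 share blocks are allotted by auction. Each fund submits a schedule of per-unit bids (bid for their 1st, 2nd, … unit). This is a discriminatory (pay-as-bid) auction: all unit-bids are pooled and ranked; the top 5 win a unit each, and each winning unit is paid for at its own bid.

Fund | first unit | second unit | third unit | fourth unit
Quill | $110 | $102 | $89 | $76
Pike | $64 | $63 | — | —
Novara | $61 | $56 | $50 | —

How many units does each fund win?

Merging the schedules and taking the best 5: 110 (Quill-1), 102 (Quill-2), 89 (Quill-3), 76 (Quill-4), 64 (Pike-1)
Next rejected bid: $63 (not a price — pay-as-bid).
Allocation: Pike 1, Quill 4.

Pike 1, Quill 4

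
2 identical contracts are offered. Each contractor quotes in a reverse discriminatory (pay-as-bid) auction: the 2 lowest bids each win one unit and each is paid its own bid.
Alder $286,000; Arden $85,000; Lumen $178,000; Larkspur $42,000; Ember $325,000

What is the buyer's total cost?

Total cost: $127,000

Bids ranked low→high: 42,000 (Larkspur), 85,000 (Arden), 178,000 (Lumen), 286,000 (Alder), …
The 2 lowest are Larkspur, Arden.
Total cost = 42,000 + 85,000 = $127,000.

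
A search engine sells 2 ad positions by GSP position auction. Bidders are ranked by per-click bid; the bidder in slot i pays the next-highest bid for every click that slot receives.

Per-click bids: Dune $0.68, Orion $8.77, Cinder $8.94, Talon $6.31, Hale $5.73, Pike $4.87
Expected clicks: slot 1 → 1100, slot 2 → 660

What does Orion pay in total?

Sorting advertisers: $8.94 (Cinder) > $8.77 (Orion) > $6.31 (Talon) > …
Orion holds slot 2 → pays next bid $6.31 × 660 clicks = $4164.60.

Orion pays $4164.60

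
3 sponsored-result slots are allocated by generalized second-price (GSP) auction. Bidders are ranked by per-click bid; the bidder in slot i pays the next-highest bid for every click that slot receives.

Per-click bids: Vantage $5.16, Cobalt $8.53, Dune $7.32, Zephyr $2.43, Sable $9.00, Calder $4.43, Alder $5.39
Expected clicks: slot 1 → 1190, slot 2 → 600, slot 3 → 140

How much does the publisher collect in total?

Total revenue: $15297.30

Ranked by bid: $9.00 (Sable) > $8.53 (Cobalt) > $7.32 (Dune) > $5.39 (Alder) > …
Slot 1: Sable pays $8.53 × 1190 = $10150.70
Slot 2: Cobalt pays $7.32 × 600 = $4392.00
Slot 3: Dune pays $5.39 × 140 = $754.60
Total = $15297.30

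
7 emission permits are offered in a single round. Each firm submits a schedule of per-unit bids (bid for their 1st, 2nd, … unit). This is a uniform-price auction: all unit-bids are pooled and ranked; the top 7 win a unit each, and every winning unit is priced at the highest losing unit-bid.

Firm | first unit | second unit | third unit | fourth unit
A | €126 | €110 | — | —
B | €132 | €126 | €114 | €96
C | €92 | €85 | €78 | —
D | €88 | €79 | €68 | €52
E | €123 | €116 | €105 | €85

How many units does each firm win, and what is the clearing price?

A 2, B 3, E 2; clearing price €105

All unit-bids, highest first — top 7: 132 (B-1), 126 (A-1), 126 (B-2), 123 (E-1), 116 (E-2), 114 (B-3), 110 (A-2)
Highest rejected unit-bid = €105.
Allocation: A 2, B 3, E 2.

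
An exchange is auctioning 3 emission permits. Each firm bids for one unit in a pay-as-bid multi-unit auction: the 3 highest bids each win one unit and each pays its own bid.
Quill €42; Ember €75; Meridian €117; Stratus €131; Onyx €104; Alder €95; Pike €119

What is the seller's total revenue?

Total revenue: €367

Sorting: 131 (Stratus), 119 (Pike), 117 (Meridian), 104 (Onyx), 95 (Alder), …
Winners (3 units): Stratus, Pike, Meridian.
Total revenue = 131 + 119 + 117 = €367.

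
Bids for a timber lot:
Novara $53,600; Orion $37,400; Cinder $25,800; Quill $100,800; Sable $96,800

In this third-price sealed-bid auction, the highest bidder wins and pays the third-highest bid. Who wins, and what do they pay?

Quill pays $53,600

Sorting bids: 100,800 (Quill) > 96,800 (Sable) > 53,600 (Novara) > 37,400 (Orion) > 25,800 (Cinder)
Quill wins; payment is bid #3 in the ranking = $53,600.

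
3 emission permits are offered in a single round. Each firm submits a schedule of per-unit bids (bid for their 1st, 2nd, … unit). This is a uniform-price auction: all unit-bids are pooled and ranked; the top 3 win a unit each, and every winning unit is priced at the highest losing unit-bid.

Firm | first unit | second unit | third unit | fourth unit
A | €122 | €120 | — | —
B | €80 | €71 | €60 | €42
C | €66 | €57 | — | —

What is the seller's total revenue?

Merging the schedules and taking the best 3: 122 (A-1), 120 (A-2), 80 (B-1)
Highest rejected unit-bid = €71.
Allocation: A 2, B 1. Every unit priced at €71.
Revenue = 3 × 71 = €213.

Total revenue: €213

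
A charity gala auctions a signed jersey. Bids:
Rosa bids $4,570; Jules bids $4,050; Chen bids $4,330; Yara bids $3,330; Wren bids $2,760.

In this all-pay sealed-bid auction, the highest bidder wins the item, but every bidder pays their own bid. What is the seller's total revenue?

Rule: the highest bidder wins the item, but every bidder pays their own bid.
Sorting bids: 4,570 (Rosa) > 4,330 (Chen) > 4,050 (Jules) > 3,330 (Yara) > 2,760 (Wren)
Every bidder forfeits their bid regardless of winning.
Revenue = 4,570 + 4,050 + 4,330 + 3,330 + 2,760 = $19,040.

Total revenue: $19,040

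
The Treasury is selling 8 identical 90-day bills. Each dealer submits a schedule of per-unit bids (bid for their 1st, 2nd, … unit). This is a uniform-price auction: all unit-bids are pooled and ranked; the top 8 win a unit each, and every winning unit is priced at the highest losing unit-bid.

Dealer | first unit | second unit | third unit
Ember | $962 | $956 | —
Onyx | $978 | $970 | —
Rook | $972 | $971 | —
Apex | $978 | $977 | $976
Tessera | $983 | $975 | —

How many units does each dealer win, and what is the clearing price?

Merging the schedules and taking the best 8: 983 (Tessera-1), 978 (Onyx-1), 978 (Apex-1), 977 (Apex-2), 976 (Apex-3), 975 (Tessera-2), 972 (Rook-1), 971 (Rook-2)
Highest rejected unit-bid = $970.
Allocation: Apex 3, Onyx 1, Rook 2, Tessera 2.

Apex 3, Onyx 1, Rook 2, Tessera 2; clearing price $970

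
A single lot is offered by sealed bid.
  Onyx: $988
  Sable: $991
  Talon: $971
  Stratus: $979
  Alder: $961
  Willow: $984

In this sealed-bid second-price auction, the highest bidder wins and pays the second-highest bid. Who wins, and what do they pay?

Sable pays $988

Bids ranked: 991 (Sable) > 988 (Onyx) > 984 (Willow) > 979 (Stratus) > 971 (Talon) > 961 (Alder)
Second-price: Sable pays Onyx's bid of $988.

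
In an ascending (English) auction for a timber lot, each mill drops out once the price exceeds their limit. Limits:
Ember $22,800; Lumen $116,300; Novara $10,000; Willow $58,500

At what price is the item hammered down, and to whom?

Rule: the price rises until one bidder remains; the winner pays the price at which the last rival dropped out.
Limits in order: 116,300 (Lumen) > 58,500 (Willow) > 22,800 (Ember) > 10,000 (Novara)
Once the price passes $58,500, only Lumen is left; the hammer falls at Willow's limit of $58,500.

Lumen wins at $58,500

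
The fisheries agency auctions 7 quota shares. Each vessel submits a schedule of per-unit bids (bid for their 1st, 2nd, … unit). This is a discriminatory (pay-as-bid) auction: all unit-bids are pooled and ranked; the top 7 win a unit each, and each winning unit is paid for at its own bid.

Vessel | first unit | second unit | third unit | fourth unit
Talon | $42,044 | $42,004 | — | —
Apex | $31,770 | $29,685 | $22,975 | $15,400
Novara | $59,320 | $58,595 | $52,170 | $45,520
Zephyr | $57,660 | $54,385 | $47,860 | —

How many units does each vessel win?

Novara 4, Zephyr 3

All unit-bids, highest first — top 7: 59,320 (Novara-1), 58,595 (Novara-2), 57,660 (Zephyr-1), 54,385 (Zephyr-2), 52,170 (Novara-3), 47,860 (Zephyr-3), 45,520 (Novara-4)
Next rejected bid: $42,044 (not a price — pay-as-bid).
Allocation: Novara 4, Zephyr 3.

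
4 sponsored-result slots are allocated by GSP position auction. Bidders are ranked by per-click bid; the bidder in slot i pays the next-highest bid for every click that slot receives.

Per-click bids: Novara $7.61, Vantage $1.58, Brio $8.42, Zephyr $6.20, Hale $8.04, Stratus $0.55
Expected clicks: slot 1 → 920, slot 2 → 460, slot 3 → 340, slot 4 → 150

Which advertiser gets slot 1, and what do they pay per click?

Brio; $8.04 per click

Sorting advertisers: $8.42 (Brio) > $8.04 (Hale) > $7.61 (Novara) > $6.20 (Zephyr) > $1.58 (Vantage) > …
Slot 1 goes to the first-ranked bidder, Brio, who pays the next bid down: $8.04/click.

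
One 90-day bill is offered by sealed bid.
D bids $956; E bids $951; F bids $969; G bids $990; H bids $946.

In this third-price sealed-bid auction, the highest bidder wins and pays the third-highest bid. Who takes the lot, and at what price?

G pays $956

Rule: the highest bidder wins and pays the third-highest bid.
Bids ranked: 990 (G) > 969 (F) > 956 (D) > 951 (E) > 946 (H)
G is highest; pays the third-highest bid, $956.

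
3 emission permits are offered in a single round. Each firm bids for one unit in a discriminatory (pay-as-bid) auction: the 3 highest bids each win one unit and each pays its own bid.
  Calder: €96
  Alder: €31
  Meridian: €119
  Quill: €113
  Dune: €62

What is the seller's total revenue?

Sorting: 119 (Meridian), 113 (Quill), 96 (Calder), 62 (Dune), 31 (Alder)
Winners (3 units): Meridian, Quill, Calder.
Total revenue = 119 + 113 + 96 = €328.

Total revenue: €328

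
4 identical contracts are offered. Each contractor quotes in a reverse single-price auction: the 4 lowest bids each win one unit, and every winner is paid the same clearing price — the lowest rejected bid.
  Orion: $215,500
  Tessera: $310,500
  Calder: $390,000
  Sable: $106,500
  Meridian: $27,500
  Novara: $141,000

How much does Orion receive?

Orion is paid $310,500

Bids ranked low→high: 27,500 (Meridian), 106,500 (Sable), 141,000 (Novara), 215,500 (Orion), 310,500 (Tessera), 390,000 (Calder)
The 4 lowest are Meridian, Sable, Novara, Orion.
First losing bid is Tessera's $310,500, which sets the uniform price.
Orion wins → is paid $310,500.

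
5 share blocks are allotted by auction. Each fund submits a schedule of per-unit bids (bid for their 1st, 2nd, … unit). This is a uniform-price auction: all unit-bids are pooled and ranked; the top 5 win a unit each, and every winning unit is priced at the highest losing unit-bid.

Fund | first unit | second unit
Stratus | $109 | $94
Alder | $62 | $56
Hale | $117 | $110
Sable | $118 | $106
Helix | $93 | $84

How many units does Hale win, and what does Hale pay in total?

Merging the schedules and taking the best 5: 118 (Sable-1), 117 (Hale-1), 110 (Hale-2), 109 (Stratus-1), 106 (Sable-2)
Highest rejected unit-bid = $94.
Hale wins 2 unit(s) at $94 each.

Hale: 2 units, pays $188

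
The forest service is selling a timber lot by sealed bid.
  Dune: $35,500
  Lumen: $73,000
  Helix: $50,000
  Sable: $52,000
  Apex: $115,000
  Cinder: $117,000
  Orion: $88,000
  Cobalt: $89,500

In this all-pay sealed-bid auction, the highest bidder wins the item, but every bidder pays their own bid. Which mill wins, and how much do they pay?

Cinder pays $117,000

Bids in order: 117,000 (Cinder) > 115,000 (Apex) > 89,500 (Cobalt) > 88,000 (Orion) > 73,000 (Lumen) > 52,000 (Sable) > …
Cinder wins with the top bid; all bids are sunk regardless.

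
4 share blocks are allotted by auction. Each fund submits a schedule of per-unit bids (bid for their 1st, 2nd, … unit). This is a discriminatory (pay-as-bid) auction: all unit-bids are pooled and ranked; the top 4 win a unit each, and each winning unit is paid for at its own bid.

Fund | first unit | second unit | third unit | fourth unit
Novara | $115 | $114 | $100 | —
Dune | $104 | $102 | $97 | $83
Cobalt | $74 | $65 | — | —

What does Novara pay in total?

All unit-bids, highest first — top 4: 115 (Novara-1), 114 (Novara-2), 104 (Dune-1), 102 (Dune-2)
Next rejected bid: $100 (not a price — pay-as-bid).
Novara's winning unit-bids: 115 + 114 = $229.

Novara pays $229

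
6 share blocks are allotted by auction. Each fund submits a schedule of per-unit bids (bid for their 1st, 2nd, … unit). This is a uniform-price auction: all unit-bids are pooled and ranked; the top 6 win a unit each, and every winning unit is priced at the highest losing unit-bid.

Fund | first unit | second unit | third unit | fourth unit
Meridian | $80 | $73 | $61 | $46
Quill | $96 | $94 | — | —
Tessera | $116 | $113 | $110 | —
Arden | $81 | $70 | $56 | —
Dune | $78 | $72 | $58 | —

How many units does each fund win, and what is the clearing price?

All unit-bids, highest first — top 6: 116 (Tessera-1), 113 (Tessera-2), 110 (Tessera-3), 96 (Quill-1), 94 (Quill-2), 81 (Arden-1)
The (k+1)-th unit-bid is $80.
Allocation: Arden 1, Quill 2, Tessera 3.

Arden 1, Quill 2, Tessera 3; clearing price $80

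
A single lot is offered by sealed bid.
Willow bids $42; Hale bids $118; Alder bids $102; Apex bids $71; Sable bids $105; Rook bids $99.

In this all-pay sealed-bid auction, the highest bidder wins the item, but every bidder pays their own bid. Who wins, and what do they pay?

Rule: the highest bidder wins the item, but every bidder pays their own bid.
Sorting bids: 118 (Hale) > 105 (Sable) > 102 (Alder) > 99 (Rook) > 71 (Apex) > 42 (Willow)
Hale wins with the top bid; all bids are sunk regardless.

Hale pays $118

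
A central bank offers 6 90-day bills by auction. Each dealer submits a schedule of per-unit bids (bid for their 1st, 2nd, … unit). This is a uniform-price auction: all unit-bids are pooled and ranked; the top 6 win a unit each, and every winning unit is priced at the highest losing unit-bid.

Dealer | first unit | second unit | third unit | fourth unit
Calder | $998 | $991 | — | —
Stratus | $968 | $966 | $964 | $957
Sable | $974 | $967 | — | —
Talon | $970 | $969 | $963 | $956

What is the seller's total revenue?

All unit-bids, highest first — top 6: 998 (Calder-1), 991 (Calder-2), 974 (Sable-1), 970 (Talon-1), 969 (Talon-2), 968 (Stratus-1)
First bid not allocated: $967.
Allocation: Calder 2, Sable 1, Stratus 1, Talon 2. Every unit priced at $967.
Revenue = 6 × 967 = $5,802.

Total revenue: $5,802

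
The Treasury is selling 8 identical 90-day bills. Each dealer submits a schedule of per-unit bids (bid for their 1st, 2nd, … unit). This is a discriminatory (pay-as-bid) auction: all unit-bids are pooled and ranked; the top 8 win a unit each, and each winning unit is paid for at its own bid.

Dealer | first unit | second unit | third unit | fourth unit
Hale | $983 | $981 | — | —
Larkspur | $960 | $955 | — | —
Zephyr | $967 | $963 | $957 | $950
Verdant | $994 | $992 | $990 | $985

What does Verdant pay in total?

Pooled unit-bids ranked (top 8): 994 (Verdant-1), 992 (Verdant-2), 990 (Verdant-3), 985 (Verdant-4), 983 (Hale-1), 981 (Hale-2), 967 (Zephyr-1), 963 (Zephyr-2)
Next rejected bid: $960 (not a price — pay-as-bid).
Verdant's winning unit-bids: 994 + 992 + 990 + 985 = $3,961.

Verdant pays $3,961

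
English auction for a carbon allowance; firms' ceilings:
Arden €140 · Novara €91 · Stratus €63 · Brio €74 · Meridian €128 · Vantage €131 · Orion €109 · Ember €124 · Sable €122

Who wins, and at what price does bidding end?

Limits ranked: 140 (Arden) > 131 (Vantage) > 128 (Meridian) > 124 (Ember) > 122 (Sable) > 109 (Orion) > …
Once the price passes €131, only Arden is left; the hammer falls at Vantage's limit of €131.

Arden wins at €131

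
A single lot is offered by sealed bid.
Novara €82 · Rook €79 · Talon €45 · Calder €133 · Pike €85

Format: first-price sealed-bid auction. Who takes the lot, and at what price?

Rule: the highest bidder wins and pays their own bid.
Bids ranked: 133 (Calder) > 85 (Pike) > 82 (Novara) > 79 (Rook) > 45 (Talon)
First-price: Calder pays what they bid, €133.

Calder pays €133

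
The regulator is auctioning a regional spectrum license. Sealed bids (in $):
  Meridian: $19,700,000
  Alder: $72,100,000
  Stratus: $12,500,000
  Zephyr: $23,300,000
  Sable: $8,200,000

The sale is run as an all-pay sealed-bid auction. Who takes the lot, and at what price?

Sorting bids: 72,100,000 (Alder) > 23,300,000 (Zephyr) > 19,700,000 (Meridian) > 12,500,000 (Stratus) > 8,200,000 (Sable)
Alder is highest and takes the item; every bidder forfeits their bid.

Alder pays $72,100,000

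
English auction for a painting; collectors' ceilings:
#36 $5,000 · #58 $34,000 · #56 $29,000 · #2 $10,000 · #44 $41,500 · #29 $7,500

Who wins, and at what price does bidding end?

Sorting limits: 41,500 (#44) > 34,000 (#58) > 29,000 (#56) > 10,000 (#2) > 7,500 (#29) > 5,000 (#36)
#58 is the last rival to drop out, at $34,000; #44 remains and wins at that price.

#44 wins at $34,000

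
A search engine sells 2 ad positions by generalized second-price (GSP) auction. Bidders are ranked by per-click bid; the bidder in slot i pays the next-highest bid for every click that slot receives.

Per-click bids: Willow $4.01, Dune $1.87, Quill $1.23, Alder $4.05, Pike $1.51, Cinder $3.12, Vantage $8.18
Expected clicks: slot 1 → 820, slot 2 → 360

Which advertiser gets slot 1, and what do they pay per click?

Vantage; $4.05 per click

Per-click bids in order: $8.18 (Vantage) > $4.05 (Alder) > $4.01 (Willow) > …
Slot 1 goes to the first-ranked bidder, Vantage, who pays the next bid down: $4.05/click.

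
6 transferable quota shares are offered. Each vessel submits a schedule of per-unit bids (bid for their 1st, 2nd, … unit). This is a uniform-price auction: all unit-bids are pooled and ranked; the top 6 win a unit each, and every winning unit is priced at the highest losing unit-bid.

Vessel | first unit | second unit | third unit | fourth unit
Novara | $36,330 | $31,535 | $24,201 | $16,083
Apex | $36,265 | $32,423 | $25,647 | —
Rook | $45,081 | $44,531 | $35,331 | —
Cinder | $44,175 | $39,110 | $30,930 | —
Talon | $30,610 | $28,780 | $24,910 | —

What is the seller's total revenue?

All unit-bids, highest first — top 6: 45,081 (Rook-1), 44,531 (Rook-2), 44,175 (Cinder-1), 39,110 (Cinder-2), 36,330 (Novara-1), 36,265 (Apex-1)
Highest rejected unit-bid = $35,331.
Allocation: Apex 1, Cinder 2, Novara 1, Rook 2. Every unit priced at $35,331.
Revenue = 6 × 35,331 = $211,986.

Total revenue: $211,986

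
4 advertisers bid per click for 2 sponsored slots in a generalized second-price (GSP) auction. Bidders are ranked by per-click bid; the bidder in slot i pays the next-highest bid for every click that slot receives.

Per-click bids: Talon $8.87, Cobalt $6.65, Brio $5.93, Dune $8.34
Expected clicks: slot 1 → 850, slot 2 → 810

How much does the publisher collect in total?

Total revenue: $12475.50

Per-click bids in order: $8.87 (Talon) > $8.34 (Dune) > $6.65 (Cobalt) > …
Slot 1: Talon pays $8.34 × 850 = $7089.00
Slot 2: Dune pays $6.65 × 810 = $5386.50
Total = $12475.50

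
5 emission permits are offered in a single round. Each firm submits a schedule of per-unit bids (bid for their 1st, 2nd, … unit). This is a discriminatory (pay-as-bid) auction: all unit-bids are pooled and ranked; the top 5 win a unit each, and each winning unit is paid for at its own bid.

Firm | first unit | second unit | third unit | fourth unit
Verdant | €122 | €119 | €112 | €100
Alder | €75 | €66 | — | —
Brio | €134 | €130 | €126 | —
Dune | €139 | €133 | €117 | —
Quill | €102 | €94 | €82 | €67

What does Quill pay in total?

Quill pays €0

Pooled unit-bids ranked (top 5): 139 (Dune-1), 134 (Brio-1), 133 (Dune-2), 130 (Brio-2), 126 (Brio-3)
Next rejected bid: €122 (not a price — pay-as-bid).
Quill wins no units.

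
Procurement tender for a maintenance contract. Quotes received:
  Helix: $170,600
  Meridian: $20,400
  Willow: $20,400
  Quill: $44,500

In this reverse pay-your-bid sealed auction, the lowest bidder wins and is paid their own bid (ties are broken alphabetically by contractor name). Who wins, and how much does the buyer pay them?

Meridian is paid $20,400

Rule: the lowest bidder wins and is paid their own bid.
Bids in order: 20,400 (Meridian) < 20,400 (Willow) < 44,500 (Quill) < 170,600 (Helix)
Meridian and Willow tie at $20,400; tie-break gives it to Meridian.
Meridian is lowest → is paid own bid, $20,400.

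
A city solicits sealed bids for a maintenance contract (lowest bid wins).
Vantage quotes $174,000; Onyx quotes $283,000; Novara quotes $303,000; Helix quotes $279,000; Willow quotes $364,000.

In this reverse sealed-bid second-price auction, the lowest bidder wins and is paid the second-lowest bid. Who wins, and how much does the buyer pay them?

Vantage is paid $279,000

Sorting bids: 174,000 (Vantage) < 279,000 (Helix) < 283,000 (Onyx) < 303,000 (Novara) < 364,000 (Willow)
Vantage wins with the lowest bid; price is set by the runner-up at $279,000.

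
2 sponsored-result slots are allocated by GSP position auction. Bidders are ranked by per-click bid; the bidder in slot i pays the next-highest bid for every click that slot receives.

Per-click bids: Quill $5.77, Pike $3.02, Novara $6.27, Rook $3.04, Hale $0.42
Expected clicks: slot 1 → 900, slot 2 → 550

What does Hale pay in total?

Hale pays $0.00

Sorting advertisers: $6.27 (Novara) > $5.77 (Quill) > $3.04 (Rook) > …
Hale ranks below slot 2 → no slot, pays nothing.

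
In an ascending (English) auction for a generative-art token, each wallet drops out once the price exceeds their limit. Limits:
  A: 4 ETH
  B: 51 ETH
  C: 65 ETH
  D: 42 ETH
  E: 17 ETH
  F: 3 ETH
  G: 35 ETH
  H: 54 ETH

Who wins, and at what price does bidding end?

C wins at 54 ETH

Limits in order: 65 (C) > 54 (H) > 51 (B) > 42 (D) > 35 (G) > 17 (E) > …
Bidding ends when H exits at 54 ETH; C takes it.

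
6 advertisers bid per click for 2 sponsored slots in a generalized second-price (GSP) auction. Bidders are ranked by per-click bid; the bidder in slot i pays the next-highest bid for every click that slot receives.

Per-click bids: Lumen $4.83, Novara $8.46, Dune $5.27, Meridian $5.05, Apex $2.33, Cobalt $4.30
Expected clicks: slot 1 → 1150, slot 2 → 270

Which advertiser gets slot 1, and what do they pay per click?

Per-click bids in order: $8.46 (Novara) > $5.27 (Dune) > $5.05 (Meridian) > …
Slot 1 goes to the first-ranked bidder, Novara, who pays the next bid down: $5.27/click.

Novara; $5.27 per click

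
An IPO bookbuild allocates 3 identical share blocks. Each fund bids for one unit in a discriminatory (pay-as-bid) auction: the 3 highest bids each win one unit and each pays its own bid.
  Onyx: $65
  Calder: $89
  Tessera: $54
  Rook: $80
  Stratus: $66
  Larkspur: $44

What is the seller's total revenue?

Bids ranked high→low: 89 (Calder), 80 (Rook), 66 (Stratus), 65 (Onyx), 54 (Tessera), …
Top 3: Calder, Rook, Stratus.
Total revenue = 89 + 80 + 66 = $235.

Total revenue: $235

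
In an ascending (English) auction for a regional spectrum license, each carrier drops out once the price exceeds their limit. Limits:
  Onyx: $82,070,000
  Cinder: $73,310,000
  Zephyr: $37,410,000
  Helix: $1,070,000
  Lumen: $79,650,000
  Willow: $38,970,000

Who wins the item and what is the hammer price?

Onyx wins at $79,650,000

Rule: the price rises until one bidder remains; the winner pays the price at which the last rival dropped out.
Sorting limits: 82,070,000 (Onyx) > 79,650,000 (Lumen) > 73,310,000 (Cinder) > 38,970,000 (Willow) > 37,410,000 (Zephyr) > 1,070,000 (Helix)
Lumen is the last rival to drop out, at $79,650,000; Onyx remains and wins at that price.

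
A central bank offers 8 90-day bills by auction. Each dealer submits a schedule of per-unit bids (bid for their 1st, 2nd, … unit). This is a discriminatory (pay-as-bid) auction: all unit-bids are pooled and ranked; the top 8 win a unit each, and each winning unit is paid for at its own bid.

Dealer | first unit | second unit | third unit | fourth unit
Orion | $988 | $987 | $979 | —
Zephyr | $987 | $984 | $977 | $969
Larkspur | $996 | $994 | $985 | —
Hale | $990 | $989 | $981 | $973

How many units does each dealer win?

Merging the schedules and taking the best 8: 996 (Larkspur-1), 994 (Larkspur-2), 990 (Hale-1), 989 (Hale-2), 988 (Orion-1), 987 (Orion-2), 987 (Zephyr-1), 985 (Larkspur-3)
Next rejected bid: $984 (not a price — pay-as-bid).
Allocation: Hale 2, Larkspur 3, Orion 2, Zephyr 1.

Hale 2, Larkspur 3, Orion 2, Zephyr 1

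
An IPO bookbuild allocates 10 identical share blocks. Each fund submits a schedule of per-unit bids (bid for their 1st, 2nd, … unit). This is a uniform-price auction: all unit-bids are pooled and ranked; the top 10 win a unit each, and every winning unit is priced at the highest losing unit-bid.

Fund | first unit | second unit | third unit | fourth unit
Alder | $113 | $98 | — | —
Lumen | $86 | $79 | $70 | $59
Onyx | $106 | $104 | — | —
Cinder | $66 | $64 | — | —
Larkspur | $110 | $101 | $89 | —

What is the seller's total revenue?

Pooled unit-bids ranked (top 10): 113 (Alder-1), 110 (Larkspur-1), 106 (Onyx-1), 104 (Onyx-2), 101 (Larkspur-2), 98 (Alder-2), 89 (Larkspur-3), 86 (Lumen-1), 79 (Lumen-2), 70 (Lumen-3)
Highest rejected unit-bid = $66.
Allocation: Alder 2, Larkspur 3, Lumen 3, Onyx 2. Every unit priced at $66.
Revenue = 10 × 66 = $660.

Total revenue: $660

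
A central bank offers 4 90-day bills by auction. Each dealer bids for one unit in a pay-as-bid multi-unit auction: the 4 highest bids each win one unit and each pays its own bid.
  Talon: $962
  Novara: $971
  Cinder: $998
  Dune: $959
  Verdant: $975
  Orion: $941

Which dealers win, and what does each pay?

Cinder $998, Verdant $975, Novara $971, Talon $962

Bids ranked high→low: 998 (Cinder), 975 (Verdant), 971 (Novara), 962 (Talon), 959 (Dune), 941 (Orion)
Winners (4 units): Cinder, Verdant, Novara, Talon.
Each winner pays its own bid: Cinder $998, Verdant $975, Novara $971, Talon $962.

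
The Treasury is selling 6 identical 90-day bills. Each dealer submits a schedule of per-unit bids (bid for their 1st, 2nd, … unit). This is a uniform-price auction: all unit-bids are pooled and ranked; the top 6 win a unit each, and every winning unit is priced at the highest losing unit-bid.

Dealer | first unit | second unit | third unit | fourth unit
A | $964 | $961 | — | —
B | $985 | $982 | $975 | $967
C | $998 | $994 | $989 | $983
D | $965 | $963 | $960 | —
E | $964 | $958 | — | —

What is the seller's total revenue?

Total revenue: $5,850

Merging the schedules and taking the best 6: 998 (C-1), 994 (C-2), 989 (C-3), 985 (B-1), 983 (C-4), 982 (B-2)
First bid not allocated: $975.
Allocation: B 2, C 4. Every unit priced at $975.
Revenue = 6 × 975 = $5,850.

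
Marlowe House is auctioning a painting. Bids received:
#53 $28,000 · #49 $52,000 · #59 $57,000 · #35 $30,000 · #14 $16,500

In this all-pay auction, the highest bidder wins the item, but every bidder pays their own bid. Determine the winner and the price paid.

Bids ranked: 57,000 (#59) > 52,000 (#49) > 30,000 (#35) > 28,000 (#53) > 16,500 (#14)
#59 is highest and takes the item; every bidder forfeits their bid.

#59 pays $57,000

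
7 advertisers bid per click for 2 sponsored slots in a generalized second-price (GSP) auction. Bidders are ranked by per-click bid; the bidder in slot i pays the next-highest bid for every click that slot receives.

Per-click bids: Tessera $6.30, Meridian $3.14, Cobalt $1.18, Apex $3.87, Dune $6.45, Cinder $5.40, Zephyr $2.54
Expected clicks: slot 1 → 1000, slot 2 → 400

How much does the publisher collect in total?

Total revenue: $8460.00

Sorting advertisers: $6.45 (Dune) > $6.30 (Tessera) > $5.40 (Cinder) > …
Slot 1: Dune pays $6.30 × 1000 = $6300.00
Slot 2: Tessera pays $5.40 × 400 = $2160.00
Total = $8460.00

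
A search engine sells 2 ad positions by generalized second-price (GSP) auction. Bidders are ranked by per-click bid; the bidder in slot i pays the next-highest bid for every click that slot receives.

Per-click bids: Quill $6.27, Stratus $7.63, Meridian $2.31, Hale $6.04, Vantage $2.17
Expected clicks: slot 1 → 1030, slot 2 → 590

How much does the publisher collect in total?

Total revenue: $10021.70

Ranked by bid: $7.63 (Stratus) > $6.27 (Quill) > $6.04 (Hale) > …
Slot 1: Stratus pays $6.27 × 1030 = $6458.10
Slot 2: Quill pays $6.04 × 590 = $3563.60
Total = $10021.70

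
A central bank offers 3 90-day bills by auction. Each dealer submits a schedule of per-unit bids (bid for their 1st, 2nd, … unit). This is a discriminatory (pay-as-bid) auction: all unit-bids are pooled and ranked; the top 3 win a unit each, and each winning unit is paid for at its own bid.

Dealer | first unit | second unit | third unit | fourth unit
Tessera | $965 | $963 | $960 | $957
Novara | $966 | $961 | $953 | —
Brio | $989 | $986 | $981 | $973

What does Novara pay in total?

Pooled unit-bids ranked (top 3): 989 (Brio-1), 986 (Brio-2), 981 (Brio-3)
Next rejected bid: $973 (not a price — pay-as-bid).
Novara wins no units.

Novara pays $0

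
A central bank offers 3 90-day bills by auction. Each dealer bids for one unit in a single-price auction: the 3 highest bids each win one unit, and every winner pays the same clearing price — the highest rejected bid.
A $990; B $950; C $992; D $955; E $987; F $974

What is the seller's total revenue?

Sorting: 992 (C), 990 (A), 987 (E), 974 (F), 955 (D), …
The 3 highest are C, A, E.
Highest unsuccessful bid: $974 → clearing price.
Total revenue = 3 × $974 = $2,922.

Total revenue: $2,922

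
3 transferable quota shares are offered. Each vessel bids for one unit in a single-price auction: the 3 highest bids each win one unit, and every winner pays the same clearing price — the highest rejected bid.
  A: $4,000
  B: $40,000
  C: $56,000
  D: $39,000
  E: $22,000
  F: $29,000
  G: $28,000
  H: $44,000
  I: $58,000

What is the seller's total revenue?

Sorting: 58,000 (I), 56,000 (C), 44,000 (H), 40,000 (B), 39,000 (D), …
The 3 highest are I, C, H.
First losing bid is B's $40,000, which sets the uniform price.
Total revenue = 3 × $40,000 = $120,000.

Total revenue: $120,000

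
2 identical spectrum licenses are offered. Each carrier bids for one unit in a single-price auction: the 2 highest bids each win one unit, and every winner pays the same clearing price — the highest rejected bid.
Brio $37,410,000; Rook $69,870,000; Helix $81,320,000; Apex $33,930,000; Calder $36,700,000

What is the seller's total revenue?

Ordering the bids: 81,320,000 (Helix), 69,870,000 (Rook), 37,410,000 (Brio), 36,700,000 (Calder), …
Top 2: Helix, Rook.
Clearing price = highest rejected bid = $37,410,000.
Total revenue = 2 × $37,410,000 = $74,820,000.

Total revenue: $74,820,000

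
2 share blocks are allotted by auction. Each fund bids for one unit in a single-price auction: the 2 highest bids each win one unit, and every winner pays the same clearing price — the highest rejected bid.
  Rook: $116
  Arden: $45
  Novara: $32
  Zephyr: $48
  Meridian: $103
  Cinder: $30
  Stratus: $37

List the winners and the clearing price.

Rook, Meridian; each pays $48

Sorting: 116 (Rook), 103 (Meridian), 48 (Zephyr), 45 (Arden), …
Top 2: Rook, Meridian.
Clearing price = highest rejected bid = $48.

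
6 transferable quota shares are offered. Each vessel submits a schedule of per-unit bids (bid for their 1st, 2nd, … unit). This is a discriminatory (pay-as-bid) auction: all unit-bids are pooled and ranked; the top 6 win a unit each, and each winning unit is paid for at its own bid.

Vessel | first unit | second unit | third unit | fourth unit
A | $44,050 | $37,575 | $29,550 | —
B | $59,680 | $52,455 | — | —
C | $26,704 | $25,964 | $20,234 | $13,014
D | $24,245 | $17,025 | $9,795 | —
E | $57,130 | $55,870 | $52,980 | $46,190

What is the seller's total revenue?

All unit-bids, highest first — top 6: 59,680 (B-1), 57,130 (E-1), 55,870 (E-2), 52,980 (E-3), 52,455 (B-2), 46,190 (E-4)
Next rejected bid: $44,050 (not a price — pay-as-bid).
Each winning unit pays its own bid.
Revenue = 59,680 + 57,130 + 55,870 + 52,980 + 52,455 + 46,190 = $324,305.

Total revenue: $324,305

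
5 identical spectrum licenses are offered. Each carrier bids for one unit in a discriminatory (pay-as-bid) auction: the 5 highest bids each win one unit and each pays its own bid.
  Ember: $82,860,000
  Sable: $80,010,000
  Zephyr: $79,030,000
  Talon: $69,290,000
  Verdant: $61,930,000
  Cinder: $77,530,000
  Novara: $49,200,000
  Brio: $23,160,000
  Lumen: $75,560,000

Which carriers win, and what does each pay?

Ember $82,860,000, Sable $80,010,000, Zephyr $79,030,000, Cinder $77,530,000, Lumen $75,560,000

Ordering the bids: 82,860,000 (Ember), 80,010,000 (Sable), 79,030,000 (Zephyr), 77,530,000 (Cinder), 75,560,000 (Lumen), 69,290,000 (Talon), 61,930,000 (Verdant), …
Top 5: Ember, Sable, Zephyr, Cinder, Lumen.
Each winner pays its own bid: Ember $82,860,000, Sable $80,010,000, Zephyr $79,030,000, Cinder $77,530,000, Lumen $75,560,000.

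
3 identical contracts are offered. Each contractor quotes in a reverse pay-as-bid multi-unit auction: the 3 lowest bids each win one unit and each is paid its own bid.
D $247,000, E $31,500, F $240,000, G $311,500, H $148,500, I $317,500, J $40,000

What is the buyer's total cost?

Bids ranked low→high: 31,500 (E), 40,000 (J), 148,500 (H), 240,000 (F), 247,000 (D), …
Winners (3 units): E, J, H.
Total cost = 31,500 + 40,000 + 148,500 = $220,000.

Total cost: $220,000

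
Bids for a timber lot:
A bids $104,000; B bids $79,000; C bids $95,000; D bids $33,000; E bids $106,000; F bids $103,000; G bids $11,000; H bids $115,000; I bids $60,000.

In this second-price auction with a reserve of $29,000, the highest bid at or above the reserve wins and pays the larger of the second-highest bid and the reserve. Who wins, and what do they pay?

H pays $106,000

Rule: the highest bid at or above the reserve wins and pays the larger of the second-highest bid and the reserve.
Bids ranked: 115,000 (H) > 106,000 (E) > 104,000 (A) > 103,000 (F) > 95,000 (C) > 79,000 (B) > …
Highest eligible bid: H at $115,000.
Second-highest bid $106,000 exceeds the reserve $29,000 → payment $106,000.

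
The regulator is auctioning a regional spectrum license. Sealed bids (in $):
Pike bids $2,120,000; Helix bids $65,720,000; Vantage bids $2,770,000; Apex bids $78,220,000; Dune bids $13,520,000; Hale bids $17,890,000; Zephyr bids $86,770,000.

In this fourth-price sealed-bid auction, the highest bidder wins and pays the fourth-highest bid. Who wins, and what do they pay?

Zephyr pays $17,890,000

Rule: the highest bidder wins and pays the fourth-highest bid.
Sorting bids: 86,770,000 (Zephyr) > 78,220,000 (Apex) > 65,720,000 (Helix) > 17,890,000 (Hale) > 13,520,000 (Dune) > 2,770,000 (Vantage) > …
Zephyr is highest; pays the fourth-highest bid, $17,890,000.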